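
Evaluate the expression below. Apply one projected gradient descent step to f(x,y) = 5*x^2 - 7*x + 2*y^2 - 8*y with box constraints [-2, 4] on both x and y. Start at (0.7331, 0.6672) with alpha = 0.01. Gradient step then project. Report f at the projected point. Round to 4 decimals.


Step 1: Compute gradient at (0.7331, 0.6672).
grad_x = 2*5*0.7331 - 7 = 0.331
grad_y = 2*2*0.6672 - 8 = -5.3312
Step 2: Gradient step.
x_raw = 0.7331 - 0.01*0.331 = 0.7298
y_raw = 0.6672 - 0.01*-5.3312 = 0.7205
Step 3: Project onto [-2, 4].
x_proj = clip(0.7298) = 0.7298
y_proj = clip(0.7205) = 0.7205
Step 4: Evaluate f.
f(0.7298, 0.7205) = -7.1714


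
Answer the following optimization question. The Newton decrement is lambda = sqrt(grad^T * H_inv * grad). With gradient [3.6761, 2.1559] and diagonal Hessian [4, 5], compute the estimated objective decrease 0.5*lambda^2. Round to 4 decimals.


Step 1: H is diagonal, so H^(-1) * g = [0.919, 0.4312].
Step 2: g^T H^(-1) g = sum_i g_i^2 / H_ii
  = (3.6761)^2/4 + (2.1559)^2/5
  = 3.3784 + 0.9296 = 4.308
Step 3: Objective decrease = 0.5 * g^T H^(-1) g = 2.154


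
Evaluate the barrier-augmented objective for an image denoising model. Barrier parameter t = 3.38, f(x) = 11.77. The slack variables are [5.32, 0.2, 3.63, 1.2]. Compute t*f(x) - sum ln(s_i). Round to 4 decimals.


Step 1: Compute log-barrier.
ln values: [1.6715, -1.6094, 1.2892, 0.1823]
phi = -(1.6715 - 1.6094 + 1.2892 + 0.1823) = -1.5336
Step 2: Compute augmented objective.
t*f(x) = 3.38*11.77 = 39.7826
Total = 39.7826 - 1.5336 = 38.249


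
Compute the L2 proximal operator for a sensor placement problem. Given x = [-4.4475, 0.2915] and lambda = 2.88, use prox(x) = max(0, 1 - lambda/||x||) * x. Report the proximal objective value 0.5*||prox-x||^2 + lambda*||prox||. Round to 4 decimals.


Step 1: Compute ||x||.
||x|| = 4.457
Step 2: Compute scaling factor.
scale = max(0, 1 - 2.88/4.457) = 0.3538
Step 3: prox(x) = [-1.5737, 0.1031]
||prox(x)|| = 1.577
Step 4: Proximal objective.
0.5*||prox-x||^2 = 4.1472
lambda*||prox|| = 4.5418
Total = 8.6891


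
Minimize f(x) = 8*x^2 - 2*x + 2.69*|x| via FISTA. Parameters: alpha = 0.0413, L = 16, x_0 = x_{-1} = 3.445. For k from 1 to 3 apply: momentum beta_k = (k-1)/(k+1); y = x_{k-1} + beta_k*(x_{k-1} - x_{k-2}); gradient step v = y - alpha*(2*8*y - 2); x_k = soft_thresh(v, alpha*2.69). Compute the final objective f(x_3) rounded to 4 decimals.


FISTA on f(x) = 8*x^2 - 2*x + 2.69*|x|
L = 16, alpha = 0.0413
Iteration 1: beta = 0.0, y = 3.445 + 0.0*(3.445 - 3.445) = 3.445
  grad(y) = 53.12, v = y - alpha*grad = 1.2511
  prox(v) = soft_thresh(1.2511, 0.1111) = 1.14
Iteration 2: beta = 0.3333, y = 1.14 + 0.3333*(1.14 - 3.445) = 0.3717
  grad(y) = 3.9477, v = y - alpha*grad = 0.2087
  prox(v) = soft_thresh(0.2087, 0.1111) = 0.0976
Iteration 3: beta = 0.5, y = 0.0976 + 0.5*(0.0976 - 1.14) = -0.4236
  grad(y) = -8.7781, v = y - alpha*grad = -0.0611
  prox(v) = soft_thresh(-0.0611, 0.1111) = 0.0
f(x_3) = 8*0.0^2 - 2*0.0 + 2.69*|0.0| = 0.0


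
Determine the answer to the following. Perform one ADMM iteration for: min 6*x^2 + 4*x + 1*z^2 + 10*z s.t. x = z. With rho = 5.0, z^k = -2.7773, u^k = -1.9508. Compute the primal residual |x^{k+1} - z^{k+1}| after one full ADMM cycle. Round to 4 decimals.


ADMM iteration with rho = 5.0, z^k = -2.7773, u^k = -1.9508
Step 1: x-update.
Minimize 6*x^2 + 4*x + (5.0/2)*(x + 2.7773 - 1.9508)^2
FOC: (2*6 + 5.0)*x = -4 + 5.0*(-2.7773 + 1.9508)
x^{k+1} = -0.4784
Step 2: z-update.
Minimize 1*z^2 + 10*z + (5.0/2)*(-0.4784 - z - 1.9508)^2
FOC: (2*1 + 5.0)*z = -10 + 5.0*(-0.4784 - 1.9508)
z^{k+1} = -3.1637
Step 3: u-update.
u^{k+1} = -1.9508 - 0.4784 + 3.1637 = 0.7345
Step 4: Primal residual = |-0.4784 + 3.1637| = 2.6853


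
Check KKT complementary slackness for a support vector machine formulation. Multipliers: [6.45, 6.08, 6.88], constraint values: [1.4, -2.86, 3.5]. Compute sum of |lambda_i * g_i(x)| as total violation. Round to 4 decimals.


KKT complementary slackness check:
lambda_1 * g_1 = 6.45 * 1.4 = 9.03
lambda_2 * g_2 = 6.08 * -2.86 = -17.3888
lambda_3 * g_3 = 6.88 * 3.5 = 24.08
Total violation = 9.03 + 17.3888 + 24.08 = 50.4988


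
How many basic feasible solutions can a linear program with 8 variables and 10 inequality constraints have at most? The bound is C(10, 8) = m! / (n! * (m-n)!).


Each vertex corresponds to some choice of n active constraints out of m, so the number of vertices is at most C(m, n) = m! / (n!(m-n)!).
m = 10, n = 8
Numerator: 10 * 9 * 8 * 7 * 6 * 5 * 4 * 3
Denominator: 8! = 40320
C(10, 8) = 45


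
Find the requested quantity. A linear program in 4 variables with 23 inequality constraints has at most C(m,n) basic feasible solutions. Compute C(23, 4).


Each vertex corresponds to some choice of n active constraints out of m, so the number of vertices is at most C(m, n) = m! / (n!(m-n)!).
m = 23, n = 4
Numerator: 23 * 22 * 21 * 20
Denominator: 4! = 24
C(23, 4) = 8855


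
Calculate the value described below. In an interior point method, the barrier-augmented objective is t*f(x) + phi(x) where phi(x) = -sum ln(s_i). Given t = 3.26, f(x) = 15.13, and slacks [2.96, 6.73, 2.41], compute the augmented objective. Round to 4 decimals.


Step 1: Compute log-barrier.
ln values: [1.0852, 1.9066, 0.8796]
phi = -(1.0852 + 1.9066 + 0.8796) = -3.8714
Step 2: Compute augmented objective.
t*f(x) = 3.26*15.13 = 49.3238
Total = 49.3238 - 3.8714 = 45.4524


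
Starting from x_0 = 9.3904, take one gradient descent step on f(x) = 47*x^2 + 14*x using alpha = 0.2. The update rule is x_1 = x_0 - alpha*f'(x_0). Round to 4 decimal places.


We compute the gradient at x_0 and apply the update.
f'(x) = 94*x + 14
f'(9.3904) = 94*9.3904 + 14 = 896.6976
x_1 = 9.3904 - 0.2*896.6976 = -169.9491


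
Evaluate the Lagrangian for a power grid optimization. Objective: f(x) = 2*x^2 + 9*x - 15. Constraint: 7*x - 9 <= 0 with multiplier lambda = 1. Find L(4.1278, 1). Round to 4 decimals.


Step 1: Evaluate f(x).
f(4.1278) = 2*4.1278^2 + 9*4.1278 - 15 = 56.2277
Step 2: Evaluate g(x).
g(4.1278) = 7*4.1278 - 9 = 19.8946
Step 3: Compute Lagrangian.
L = 56.2277 + 1*19.8946 = 76.1223


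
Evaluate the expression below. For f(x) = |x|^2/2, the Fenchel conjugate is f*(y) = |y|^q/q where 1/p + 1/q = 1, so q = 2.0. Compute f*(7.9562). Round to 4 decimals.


The conjugate exponent q satisfies 1/p + 1/q = 1.
p = 2, so q = 2/(2 - 1) = 2.0
|y|^q = 7.9562^2.0 = 63.3011
f*(7.9562) = 63.3011 / 2.0 = 31.6506


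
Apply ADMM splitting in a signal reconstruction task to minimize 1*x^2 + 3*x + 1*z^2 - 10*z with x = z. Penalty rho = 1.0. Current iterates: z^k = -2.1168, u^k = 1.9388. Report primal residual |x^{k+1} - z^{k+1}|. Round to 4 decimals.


ADMM iteration with rho = 1.0, z^k = -2.1168, u^k = 1.9388
Step 1: x-update.
Minimize 1*x^2 + 3*x + (1.0/2)*(x + 2.1168 + 1.9388)^2
FOC: (2*1 + 1.0)*x = -3 + 1.0*(-2.1168 - 1.9388)
x^{k+1} = -2.3519
Step 2: z-update.
Minimize 1*z^2 - 10*z + (1.0/2)*(-2.3519 - z + 1.9388)^2
FOC: (2*1 + 1.0)*z = 10 + 1.0*(-2.3519 + 1.9388)
z^{k+1} = 3.1956
Step 3: u-update.
u^{k+1} = 1.9388 - 2.3519 - 3.1956 = -3.6087
Step 4: Primal residual = |-2.3519 - 3.1956| = 5.5475


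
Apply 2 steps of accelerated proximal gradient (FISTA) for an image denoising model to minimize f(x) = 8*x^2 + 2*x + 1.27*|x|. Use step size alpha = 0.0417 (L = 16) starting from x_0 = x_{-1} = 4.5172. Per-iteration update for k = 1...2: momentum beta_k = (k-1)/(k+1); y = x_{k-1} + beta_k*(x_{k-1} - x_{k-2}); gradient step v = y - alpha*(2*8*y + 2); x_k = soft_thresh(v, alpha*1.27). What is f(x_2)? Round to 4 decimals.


FISTA on f(x) = 8*x^2 + 2*x + 1.27*|x|
L = 16, alpha = 0.0417
Iteration 1: beta = 0.0, y = 4.5172 + 0.0*(4.5172 - 4.5172) = 4.5172
  grad(y) = 74.2752, v = y - alpha*grad = 1.4199
  prox(v) = soft_thresh(1.4199, 0.053) = 1.367
Iteration 2: beta = 0.3333, y = 1.367 + 0.3333*(1.367 - 4.5172) = 0.3169
  grad(y) = 7.0702, v = y - alpha*grad = 0.0221
  prox(v) = soft_thresh(0.0221, 0.053) = 0.0
f(x_2) = 8*0.0^2 + 2*0.0 + 1.27*|0.0| = 0.0


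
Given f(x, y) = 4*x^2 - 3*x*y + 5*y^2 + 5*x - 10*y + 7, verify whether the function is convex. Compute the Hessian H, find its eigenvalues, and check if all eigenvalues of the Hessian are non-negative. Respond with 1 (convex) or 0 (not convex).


The Hessian of f(x,y) = 4*x^2 - 3*x*y + 5*y^2 + 5*x - 10*y + 7 is:
H = [[8, -3], [-3, 10]]
Trace = 8 + 10 = 18
Determinant = 8*10 - (-3)^2 = 71
Discriminant = (18)^2 - 4*71 = 40.0
Eigenvalues: lambda_1 = 5.8377, lambda_2 = 12.1623
The function is convex.

1


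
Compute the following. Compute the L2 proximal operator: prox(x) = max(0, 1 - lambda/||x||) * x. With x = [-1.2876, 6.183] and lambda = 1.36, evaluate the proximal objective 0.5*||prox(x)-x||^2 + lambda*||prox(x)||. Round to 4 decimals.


Step 1: Compute ||x||.
||x|| = 6.3156
Step 2: Compute scaling factor.
scale = max(0, 1 - 1.36/6.3156) = 0.7847
Step 3: prox(x) = [-1.0103, 4.8516]
||prox(x)|| = 4.9556
Step 4: Proximal objective.
0.5*||prox-x||^2 = 0.9248
lambda*||prox|| = 6.7396
Total = 7.6645


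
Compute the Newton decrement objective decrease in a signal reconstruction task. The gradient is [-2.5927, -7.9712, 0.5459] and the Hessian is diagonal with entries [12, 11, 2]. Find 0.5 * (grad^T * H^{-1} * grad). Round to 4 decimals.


Step 1: H is diagonal, so H^(-1) * g = [-0.2161, -0.7247, 0.273].
Step 2: g^T H^(-1) g = sum_i g_i^2 / H_ii
  = (-2.5927)^2/12 + (-7.9712)^2/11 + (0.5459)^2/2
  = 0.5602 + 5.7764 + 0.149 = 6.4855
Step 3: Objective decrease = 0.5 * g^T H^(-1) g = 3.2428


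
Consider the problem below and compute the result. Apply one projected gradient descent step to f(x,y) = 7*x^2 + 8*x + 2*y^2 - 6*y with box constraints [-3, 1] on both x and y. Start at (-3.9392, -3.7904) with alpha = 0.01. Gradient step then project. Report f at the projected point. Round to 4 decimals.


Step 1: Compute gradient at (-3.9392, -3.7904).
grad_x = 2*7*-3.9392 + 8 = -47.1488
grad_y = 2*2*-3.7904 - 6 = -21.1616
Step 2: Gradient step.
x_raw = -3.9392 - 0.01*-47.1488 = -3.4677
y_raw = -3.7904 - 0.01*-21.1616 = -3.5788
Step 3: Project onto [-3, 1].
x_proj = clip(-3.4677) = -3.0
y_proj = clip(-3.5788) = -3.0
Step 4: Evaluate f.
f(-3.0, -3.0) = 75.0


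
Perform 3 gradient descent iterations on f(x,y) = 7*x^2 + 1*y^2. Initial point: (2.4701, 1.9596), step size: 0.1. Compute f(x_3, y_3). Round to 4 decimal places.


Gradient descent on f(x,y) = 7*x^2 + 1*y^2.
Starting point: (2.4701, 1.9596), alpha = 0.1
Step 1: grad_x = 2*7*2.4701 = 34.5814, grad_y = 2*1*1.9596 = 3.9192
  x_1 = 2.4701 - 0.1*34.5814 = -0.988
  y_1 = 1.9596 - 0.1*3.9192 = 1.5677
Step 2: grad_x = 2*7*-0.988 = -13.8326, grad_y = 2*1*1.5677 = 3.1354
  x_2 = -0.988 - 0.1*-13.8326 = 0.3952
  y_2 = 1.5677 - 0.1*3.1354 = 1.2541
Step 3: grad_x = 2*7*0.3952 = 5.533, grad_y = 2*1*1.2541 = 2.5083
  x_3 = 0.3952 - 0.1*5.533 = -0.1581
  y_3 = 1.2541 - 0.1*2.5083 = 1.0033
f(-0.1581, 1.0033) = 7*(-0.1581)^2 + 1*1.0033^2 = 1.1816


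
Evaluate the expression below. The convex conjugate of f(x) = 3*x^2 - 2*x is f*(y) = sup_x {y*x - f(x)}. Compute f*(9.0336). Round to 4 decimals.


f*(y) = sup_x {y*x - a*x^2 - b*x} = sup_x {(y-b)*x - a*x^2}
FOC: (y - b) - 2a*x = 0 => x* = (y - b)/(2a)
x* = (9.0336 + 2)/(2*3) = 1.8389
f*(9.0336) = (y-b)^2/(4a) = (9.0336 + 2)^2/(4*3)
= 121.7403/12 = 10.145


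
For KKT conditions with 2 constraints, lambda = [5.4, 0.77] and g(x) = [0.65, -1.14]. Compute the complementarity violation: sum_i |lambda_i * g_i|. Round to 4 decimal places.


KKT complementary slackness check:
lambda_1 * g_1 = 5.4 * 0.65 = 3.51
lambda_2 * g_2 = 0.77 * -1.14 = -0.8778
Total violation = 3.51 + 0.8778 = 4.3878


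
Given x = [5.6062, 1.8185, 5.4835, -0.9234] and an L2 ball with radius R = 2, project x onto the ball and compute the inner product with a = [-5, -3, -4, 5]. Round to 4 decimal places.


Step 1: Compute ||x|| (intermediates to 6 decimals).
||x|| = sqrt(5.6062^2 + 1.8185^2 + 5.4835^2 + (-0.9234)^2) = 8.102954
Step 2: Project.
Since ||x|| > R, scale = R/||x|| = 2/8.102954 = 0.246824, proj(x) = scale * x
proj(x) = [1.383745, 0.448849, 1.353459, -0.227917]
Step 3: Dot product.
a^T * proj(x) = -5*1.383745 - 3*0.448849 - 4*1.353459 + 5*(-0.227917) = -14.8187


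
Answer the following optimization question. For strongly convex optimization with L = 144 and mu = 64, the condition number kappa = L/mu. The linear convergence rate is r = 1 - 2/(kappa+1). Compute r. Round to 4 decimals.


Step 1: Compute the condition number.
kappa = L/mu = 144/64 = 2.25
Step 2: Compute the convergence rate.
r = 1 - 2/(kappa + 1) = 1 - 2*mu/(L + mu) = (L - mu)/(L + mu) = 80/208 = 0.3846


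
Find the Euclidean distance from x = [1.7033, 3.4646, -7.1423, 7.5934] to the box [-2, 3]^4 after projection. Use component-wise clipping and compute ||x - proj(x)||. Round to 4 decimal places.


Project each component onto [-2, 3].
clip(1.7033) = 1.7033, clip(3.4646) = 3.0, clip(-7.1423) = -2.0, clip(7.5934) = 3.0
Projection = [1.7033, 3.0, -2.0, 3.0]
Squared diffs: [0.0, 0.2159, 26.4432, 21.0993]
Distance = sqrt(47.7584) = 6.9107


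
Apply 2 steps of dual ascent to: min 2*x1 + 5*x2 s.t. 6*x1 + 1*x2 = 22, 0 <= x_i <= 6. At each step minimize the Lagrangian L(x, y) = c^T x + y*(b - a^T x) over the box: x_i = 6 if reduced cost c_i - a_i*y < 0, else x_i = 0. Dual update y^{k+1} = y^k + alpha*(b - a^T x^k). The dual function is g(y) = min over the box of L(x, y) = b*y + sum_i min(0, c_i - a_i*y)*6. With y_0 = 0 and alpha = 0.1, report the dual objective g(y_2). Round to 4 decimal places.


Dual ascent for LP: min 2*x1 + 5*x2, 6*x1 + 1*x2 = 22, 0 <= x_i <= 6
Step 1: y^k = 0.0, reduced costs: (2.0, 5.0)
  x^k = (0.0, 0.0), subgradient = b - a^T x = 22.0
  y^{k+1} = 0.0 + 0.1*22.0 = 2.2
Step 2: y^k = 2.2, reduced costs: (-11.2, 2.8)
  x^k = (6.0, 0.0), subgradient = b - a^T x = -14.0
  y^{k+1} = 2.2 + 0.1*-14.0 = 0.8
Dual objective at y_2 = 0.8: reduced costs (-2.8, 4.2), box minimizer x = (6.0, 0.0)
g(y_2) = b*y + (c1 - a1*y)*x1 + (c2 - a2*y)*x2 = 22*0.8 + (-2.8)*6.0 + 4.2*0.0 = 17.6 - 16.8 + 0.0 = 0.8


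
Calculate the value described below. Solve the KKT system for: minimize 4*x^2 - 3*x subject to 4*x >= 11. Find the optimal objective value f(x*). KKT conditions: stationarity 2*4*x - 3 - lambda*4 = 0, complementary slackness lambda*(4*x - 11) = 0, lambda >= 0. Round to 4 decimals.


Step 1: Try lambda = 0 (constraint inactive).
x_unc = 3/(2*4) = 0.375
Check: 4*0.375 = 1.5 < 11 -- violated!
Step 2: Constraint must be active: 4*x = 11
x* = 11/4 = 2.75
lambda = (2*4*2.75 - 3)/4 = 4.75
Step 3: Compute optimal value.
f(x*) = 4*2.75^2 - 3*2.75 = 22.0


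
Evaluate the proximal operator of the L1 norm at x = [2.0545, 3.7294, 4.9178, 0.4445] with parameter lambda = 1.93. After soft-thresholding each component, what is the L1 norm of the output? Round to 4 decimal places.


Soft-thresholding with lambda = 1.93:
prox(2.0545) = sign(2.0545)*max(|2.0545| - 1.93, 0) = 0.1245
prox(3.7294) = sign(3.7294)*max(|3.7294| - 1.93, 0) = 1.7994
prox(4.9178) = sign(4.9178)*max(|4.9178| - 1.93, 0) = 2.9878
prox(0.4445) = sign(0.4445)*max(|0.4445| - 1.93, 0) = 0.0
prox(x) = [0.1245, 1.7994, 2.9878, 0.0]
||prox(x)||_1 = 0.1245 + 1.7994 + 2.9878 + 0.0 = 4.9117


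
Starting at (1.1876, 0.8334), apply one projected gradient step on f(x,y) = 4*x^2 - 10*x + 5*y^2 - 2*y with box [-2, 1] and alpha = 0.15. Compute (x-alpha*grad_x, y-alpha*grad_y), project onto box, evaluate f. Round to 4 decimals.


Step 1: Compute gradient at (1.1876, 0.8334).
grad_x = 2*4*1.1876 - 10 = -0.4992
grad_y = 2*5*0.8334 - 2 = 6.334
Step 2: Gradient step.
x_raw = 1.1876 - 0.15*-0.4992 = 1.2625
y_raw = 0.8334 - 0.15*6.334 = -0.1167
Step 3: Project onto [-2, 1].
x_proj = clip(1.2625) = 1.0
y_proj = clip(-0.1167) = -0.1167
Step 4: Evaluate f.
f(1.0, -0.1167) = -5.6985


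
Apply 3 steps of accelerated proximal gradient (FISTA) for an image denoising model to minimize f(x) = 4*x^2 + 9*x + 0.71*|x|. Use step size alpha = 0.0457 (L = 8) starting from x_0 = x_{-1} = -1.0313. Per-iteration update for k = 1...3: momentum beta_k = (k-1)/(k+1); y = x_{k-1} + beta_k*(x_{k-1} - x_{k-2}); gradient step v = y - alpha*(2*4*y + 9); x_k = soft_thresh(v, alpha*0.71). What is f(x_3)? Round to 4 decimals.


FISTA on f(x) = 4*x^2 + 9*x + 0.71*|x|
L = 8, alpha = 0.0457
Iteration 1: beta = 0.0, y = -1.0313 + 0.0*(-1.0313 + 1.0313) = -1.0313
  grad(y) = 0.7496, v = y - alpha*grad = -1.0656
  prox(v) = soft_thresh(-1.0656, 0.0324) = -1.0331
Iteration 2: beta = 0.3333, y = -1.0331 + 0.3333*(-1.0331 + 1.0313) = -1.0337
  grad(y) = 0.7303, v = y - alpha*grad = -1.0671
  prox(v) = soft_thresh(-1.0671, 0.0324) = -1.0346
Iteration 3: beta = 0.5, y = -1.0346 + 0.5*(-1.0346 + 1.0331) = -1.0354
  grad(y) = 0.7168, v = y - alpha*grad = -1.0682
  prox(v) = soft_thresh(-1.0682, 0.0324) = -1.0357
f(x_3) = 4*(-1.0357)^2 + 9*(-1.0357) + 0.71*|-1.0357| = -4.2953


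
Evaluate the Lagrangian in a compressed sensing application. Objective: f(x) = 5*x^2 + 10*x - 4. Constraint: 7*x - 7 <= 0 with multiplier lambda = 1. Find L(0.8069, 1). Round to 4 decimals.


Step 1: Evaluate f(x).
f(0.8069) = 5*0.8069^2 + 10*0.8069 - 4 = 7.3244
Step 2: Evaluate g(x).
g(0.8069) = 7*0.8069 - 7 = -1.3517
Step 3: Compute Lagrangian.
L = 7.3244 + 1*-1.3517 = 5.9727


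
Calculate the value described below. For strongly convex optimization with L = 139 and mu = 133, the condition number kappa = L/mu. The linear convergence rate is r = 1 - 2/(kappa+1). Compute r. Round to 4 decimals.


Step 1: Compute the condition number.
kappa = L/mu = 139/133 = 1.0451
Step 2: Compute the convergence rate.
r = 1 - 2/(kappa + 1) = 1 - 2*mu/(L + mu) = (L - mu)/(L + mu) = 6/272 = 0.0221


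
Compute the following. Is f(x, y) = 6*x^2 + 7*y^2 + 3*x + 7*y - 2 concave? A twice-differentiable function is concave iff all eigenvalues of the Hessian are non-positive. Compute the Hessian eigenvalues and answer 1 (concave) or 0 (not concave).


The Hessian of f(x,y) = 6*x^2 + 7*y^2 + 3*x + 7*y - 2 is:
H = [[12, 0], [0, 14]]
Trace = 12 + 14 = 26
Determinant = 12*14 - (0)^2 = 168
Discriminant = (26)^2 - 4*168 = 4.0
Eigenvalues: lambda_1 = 12.0, lambda_2 = 14.0
The function is not concave.

0


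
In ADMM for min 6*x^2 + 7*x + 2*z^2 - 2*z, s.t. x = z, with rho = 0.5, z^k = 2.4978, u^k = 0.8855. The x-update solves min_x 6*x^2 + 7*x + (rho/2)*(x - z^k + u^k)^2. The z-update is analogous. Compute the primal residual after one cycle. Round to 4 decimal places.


ADMM iteration with rho = 0.5, z^k = 2.4978, u^k = 0.8855
Step 1: x-update.
Minimize 6*x^2 + 7*x + (0.5/2)*(x - 2.4978 + 0.8855)^2
FOC: (2*6 + 0.5)*x = -7 + 0.5*(2.4978 - 0.8855)
x^{k+1} = -0.4955
Step 2: z-update.
Minimize 2*z^2 - 2*z + (0.5/2)*(-0.4955 - z + 0.8855)^2
FOC: (2*2 + 0.5)*z = 2 + 0.5*(-0.4955 + 0.8855)
z^{k+1} = 0.4878
Step 3: u-update.
u^{k+1} = 0.8855 - 0.4955 - 0.4878 = -0.0978
Step 4: Primal residual = |-0.4955 - 0.4878| = 0.9833


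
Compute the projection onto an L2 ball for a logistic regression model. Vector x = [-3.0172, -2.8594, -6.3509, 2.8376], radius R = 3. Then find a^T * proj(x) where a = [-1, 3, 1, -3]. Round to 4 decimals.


Step 1: Compute ||x|| (intermediates to 6 decimals).
||x|| = sqrt((-3.0172)^2 + (-2.8594)^2 + (-6.3509)^2 + 2.8376^2) = 8.103429
Step 2: Project.
Since ||x|| > R, scale = R/||x|| = 3/8.103429 = 0.370214, proj(x) = scale * x
proj(x) = [-1.11701, -1.05859, -2.351192, 1.050519]
Step 3: Dot product.
a^T * proj(x) = -1*(-1.11701) + 3*(-1.05859) + 1*(-2.351192) - 3*1.050519 = -7.5615


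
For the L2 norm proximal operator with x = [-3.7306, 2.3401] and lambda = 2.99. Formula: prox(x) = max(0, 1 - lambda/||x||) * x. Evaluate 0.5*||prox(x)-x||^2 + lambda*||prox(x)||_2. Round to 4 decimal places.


Step 1: Compute ||x||.
||x|| = 4.4038
Step 2: Compute scaling factor.
scale = max(0, 1 - 2.99/4.4038) = 0.321
Step 3: prox(x) = [-1.1977, 0.7513]
||prox(x)|| = 1.4138
Step 4: Proximal objective.
0.5*||prox-x||^2 = 4.4701
lambda*||prox|| = 4.2273
Total = 8.6973


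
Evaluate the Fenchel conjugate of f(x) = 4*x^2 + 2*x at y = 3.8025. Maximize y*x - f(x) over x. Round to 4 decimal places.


f*(y) = sup_x {y*x - a*x^2 - b*x} = sup_x {(y-b)*x - a*x^2}
FOC: (y - b) - 2a*x = 0 => x* = (y - b)/(2a)
x* = (3.8025 - 2)/(2*4) = 0.2253
f*(3.8025) = (y-b)^2/(4a) = (3.8025 - 2)^2/(4*4)
= 3.249/16 = 0.2031


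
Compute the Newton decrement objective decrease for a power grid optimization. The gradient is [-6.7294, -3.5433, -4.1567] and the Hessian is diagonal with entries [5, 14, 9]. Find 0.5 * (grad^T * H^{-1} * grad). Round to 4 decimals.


Step 1: H is diagonal, so H^(-1) * g = [-1.3459, -0.2531, -0.4619].
Step 2: g^T H^(-1) g = sum_i g_i^2 / H_ii
  = (-6.7294)^2/5 + (-3.5433)^2/14 + (-4.1567)^2/9
  = 9.057 + 0.8968 + 1.9198 = 11.8735
Step 3: Objective decrease = 0.5 * g^T H^(-1) g = 5.9368


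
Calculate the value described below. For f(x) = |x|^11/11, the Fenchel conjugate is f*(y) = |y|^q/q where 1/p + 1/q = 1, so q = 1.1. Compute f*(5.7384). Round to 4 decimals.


The conjugate exponent q satisfies 1/p + 1/q = 1.
p = 11, so q = 11/(11 - 1) = 1.1
|y|^q = 5.7384^1.1 = 6.8339
f*(5.7384) = 6.8339 / 1.1 = 6.2127


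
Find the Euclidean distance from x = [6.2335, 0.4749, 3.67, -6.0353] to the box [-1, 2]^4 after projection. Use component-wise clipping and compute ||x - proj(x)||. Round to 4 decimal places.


Project each component onto [-1, 2].
clip(6.2335) = 2.0, clip(0.4749) = 0.4749, clip(3.67) = 2.0, clip(-6.0353) = -1.0
Projection = [2.0, 0.4749, 2.0, -1.0]
Squared diffs: [17.9225, 0.0, 2.7889, 25.3542]
Distance = sqrt(46.0656) = 6.7872


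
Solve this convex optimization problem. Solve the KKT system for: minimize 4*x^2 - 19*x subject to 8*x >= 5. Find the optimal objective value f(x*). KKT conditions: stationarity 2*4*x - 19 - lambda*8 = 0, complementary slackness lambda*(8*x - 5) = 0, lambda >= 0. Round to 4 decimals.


Step 1: Try lambda = 0 (constraint inactive).
Stationarity: 2*4*x - 19 = 0
x* = 19/(2*4) = 2.375
Check constraint: 8*2.375 = 19.0 >= 5 -- satisfied.
Step 2: Compute optimal value.
f(x*) = 4*2.375^2 - 19*2.375 = -22.5625


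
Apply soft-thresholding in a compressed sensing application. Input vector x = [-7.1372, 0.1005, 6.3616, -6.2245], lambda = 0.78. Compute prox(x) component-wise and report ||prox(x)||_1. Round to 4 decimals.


Soft-thresholding with lambda = 0.78:
prox(-7.1372) = sign(-7.1372)*max(|-7.1372| - 0.78, 0) = -6.3572
prox(0.1005) = sign(0.1005)*max(|0.1005| - 0.78, 0) = 0.0
prox(6.3616) = sign(6.3616)*max(|6.3616| - 0.78, 0) = 5.5816
prox(-6.2245) = sign(-6.2245)*max(|-6.2245| - 0.78, 0) = -5.4445
prox(x) = [-6.3572, 0.0, 5.5816, -5.4445]
||prox(x)||_1 = 6.3572 + 0.0 + 5.5816 + 5.4445 = 17.3833


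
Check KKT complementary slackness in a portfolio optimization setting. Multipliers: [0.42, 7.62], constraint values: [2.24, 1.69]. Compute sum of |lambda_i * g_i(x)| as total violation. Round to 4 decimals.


KKT complementary slackness check:
lambda_1 * g_1 = 0.42 * 2.24 = 0.9408
lambda_2 * g_2 = 7.62 * 1.69 = 12.8778
Total violation = 0.9408 + 12.8778 = 13.8186


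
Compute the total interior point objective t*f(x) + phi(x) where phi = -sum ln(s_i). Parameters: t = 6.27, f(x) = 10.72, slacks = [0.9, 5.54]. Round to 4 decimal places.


Step 1: Compute log-barrier.
ln values: [-0.1054, 1.712]
phi = -(-0.1054 + 1.712) = -1.6066
Step 2: Compute augmented objective.
t*f(x) = 6.27*10.72 = 67.2144
Total = 67.2144 - 1.6066 = 65.6078


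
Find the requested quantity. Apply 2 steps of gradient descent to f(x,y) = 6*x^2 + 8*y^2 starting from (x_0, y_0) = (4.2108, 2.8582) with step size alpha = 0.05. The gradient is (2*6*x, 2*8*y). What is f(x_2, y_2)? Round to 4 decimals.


Gradient descent on f(x,y) = 6*x^2 + 8*y^2.
Starting point: (4.2108, 2.8582), alpha = 0.05
Step 1: grad_x = 2*6*4.2108 = 50.5296, grad_y = 2*8*2.8582 = 45.7312
  x_1 = 4.2108 - 0.05*50.5296 = 1.6843
  y_1 = 2.8582 - 0.05*45.7312 = 0.5716
Step 2: grad_x = 2*6*1.6843 = 20.2118, grad_y = 2*8*0.5716 = 9.1462
  x_2 = 1.6843 - 0.05*20.2118 = 0.6737
  y_2 = 0.5716 - 0.05*9.1462 = 0.1143
f(0.6737, 0.1143) = 6*0.6737^2 + 8*0.1143^2 = 2.828


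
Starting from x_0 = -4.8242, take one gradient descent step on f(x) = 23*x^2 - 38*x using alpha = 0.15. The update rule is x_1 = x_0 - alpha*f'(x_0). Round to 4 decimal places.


We compute the gradient at x_0 and apply the update.
f'(x) = 46*x - 38
f'(-4.8242) = 46*-4.8242 - 38 = -259.9132
x_1 = -4.8242 - 0.15*-259.9132 = 34.1628


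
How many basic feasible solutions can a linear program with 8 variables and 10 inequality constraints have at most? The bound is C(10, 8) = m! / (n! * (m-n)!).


Each vertex corresponds to some choice of n active constraints out of m, so the number of vertices is at most C(m, n) = m! / (n!(m-n)!).
m = 10, n = 8
Numerator: 10 * 9 * 8 * 7 * 6 * 5 * 4 * 3
Denominator: 8! = 40320
C(10, 8) = 45


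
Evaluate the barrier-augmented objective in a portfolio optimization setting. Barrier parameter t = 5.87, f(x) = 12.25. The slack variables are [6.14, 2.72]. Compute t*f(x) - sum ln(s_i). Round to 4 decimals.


Step 1: Compute log-barrier.
ln values: [1.8148, 1.0006]
phi = -(1.8148 + 1.0006) = -2.8155
Step 2: Compute augmented objective.
t*f(x) = 5.87*12.25 = 71.9075
Total = 71.9075 - 2.8155 = 69.092


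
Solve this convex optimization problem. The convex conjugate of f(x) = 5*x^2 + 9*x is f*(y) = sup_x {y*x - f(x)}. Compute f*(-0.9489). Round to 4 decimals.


f*(y) = sup_x {y*x - a*x^2 - b*x} = sup_x {(y-b)*x - a*x^2}
FOC: (y - b) - 2a*x = 0 => x* = (y - b)/(2a)
x* = (-0.9489 - 9)/(2*5) = -0.9949
f*(-0.9489) = (y-b)^2/(4a) = (-0.9489 - 9)^2/(4*5)
= 98.9806/20 = 4.949


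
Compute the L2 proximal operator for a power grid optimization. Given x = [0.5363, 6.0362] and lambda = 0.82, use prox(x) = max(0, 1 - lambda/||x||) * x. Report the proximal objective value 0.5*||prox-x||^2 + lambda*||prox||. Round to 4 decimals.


Step 1: Compute ||x||.
||x|| = 6.06
Step 2: Compute scaling factor.
scale = max(0, 1 - 0.82/6.06) = 0.8647
Step 3: prox(x) = [0.4637, 5.2194]
||prox(x)|| = 5.24
Step 4: Proximal objective.
0.5*||prox-x||^2 = 0.3362
lambda*||prox|| = 4.2968
Total = 4.633


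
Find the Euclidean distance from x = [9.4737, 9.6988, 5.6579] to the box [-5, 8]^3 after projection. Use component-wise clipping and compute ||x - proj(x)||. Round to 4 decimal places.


Project each component onto [-5, 8].
clip(9.4737) = 8.0, clip(9.6988) = 8.0, clip(5.6579) = 5.6579
Projection = [8.0, 8.0, 5.6579]
Squared diffs: [2.1718, 2.8859, 0.0]
Distance = sqrt(5.0577) = 2.2489


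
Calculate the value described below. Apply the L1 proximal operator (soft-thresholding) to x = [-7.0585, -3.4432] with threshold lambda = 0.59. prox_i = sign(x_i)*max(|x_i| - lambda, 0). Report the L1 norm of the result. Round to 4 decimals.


Soft-thresholding with lambda = 0.59:
prox(-7.0585) = sign(-7.0585)*max(|-7.0585| - 0.59, 0) = -6.4685
prox(-3.4432) = sign(-3.4432)*max(|-3.4432| - 0.59, 0) = -2.8532
prox(x) = [-6.4685, -2.8532]
||prox(x)||_1 = 6.4685 + 2.8532 = 9.3217


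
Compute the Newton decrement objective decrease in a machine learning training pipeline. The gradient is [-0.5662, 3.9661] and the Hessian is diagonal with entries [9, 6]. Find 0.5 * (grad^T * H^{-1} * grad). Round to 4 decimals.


Step 1: H is diagonal, so H^(-1) * g = [-0.0629, 0.661].
Step 2: g^T H^(-1) g = sum_i g_i^2 / H_ii
  = (-0.5662)^2/9 + (3.9661)^2/6
  = 0.0356 + 2.6217 = 2.6573
Step 3: Objective decrease = 0.5 * g^T H^(-1) g = 1.3286


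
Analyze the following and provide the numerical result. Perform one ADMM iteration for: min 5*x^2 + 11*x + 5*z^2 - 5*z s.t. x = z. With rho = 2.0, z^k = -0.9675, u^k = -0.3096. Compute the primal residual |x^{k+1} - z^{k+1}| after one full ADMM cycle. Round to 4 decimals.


ADMM iteration with rho = 2.0, z^k = -0.9675, u^k = -0.3096
Step 1: x-update.
Minimize 5*x^2 + 11*x + (2.0/2)*(x + 0.9675 - 0.3096)^2
FOC: (2*5 + 2.0)*x = -11 + 2.0*(-0.9675 + 0.3096)
x^{k+1} = -1.0263
Step 2: z-update.
Minimize 5*z^2 - 5*z + (2.0/2)*(-1.0263 - z - 0.3096)^2
FOC: (2*5 + 2.0)*z = 5 + 2.0*(-1.0263 - 0.3096)
z^{k+1} = 0.194
Step 3: u-update.
u^{k+1} = -0.3096 - 1.0263 - 0.194 = -1.5299
Step 4: Primal residual = |-1.0263 - 0.194| = 1.2203


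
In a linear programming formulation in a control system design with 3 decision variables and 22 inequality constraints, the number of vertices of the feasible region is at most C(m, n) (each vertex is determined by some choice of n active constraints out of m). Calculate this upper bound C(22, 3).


Each vertex corresponds to some choice of n active constraints out of m, so the number of vertices is at most C(m, n) = m! / (n!(m-n)!).
m = 22, n = 3
Numerator: 22 * 21 * 20
Denominator: 3! = 6
C(22, 3) = 1540


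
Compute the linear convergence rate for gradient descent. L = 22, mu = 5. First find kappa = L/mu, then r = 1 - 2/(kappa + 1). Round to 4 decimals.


Step 1: Compute the condition number.
kappa = L/mu = 22/5 = 4.4
Step 2: Compute the convergence rate.
r = 1 - 2/(kappa + 1) = 1 - 2*mu/(L + mu) = (L - mu)/(L + mu) = 17/27 = 0.6296


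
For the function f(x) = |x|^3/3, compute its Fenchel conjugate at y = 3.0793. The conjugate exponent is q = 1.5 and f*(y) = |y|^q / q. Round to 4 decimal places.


The conjugate exponent q satisfies 1/p + 1/q = 1.
p = 3, so q = 3/(3 - 1) = 1.5
|y|^q = 3.0793^1.5 = 5.4035
f*(3.0793) = 5.4035 / 1.5 = 3.6024


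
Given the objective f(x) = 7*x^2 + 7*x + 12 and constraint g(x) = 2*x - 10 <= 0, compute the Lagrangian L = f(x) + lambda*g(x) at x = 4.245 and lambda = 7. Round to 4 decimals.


Step 1: Evaluate f(x).
f(4.245) = 7*4.245^2 + 7*4.245 + 12 = 167.8552
Step 2: Evaluate g(x).
g(4.245) = 2*4.245 - 10 = -1.51
Step 3: Compute Lagrangian.
L = 167.8552 + 7*-1.51 = 157.2852


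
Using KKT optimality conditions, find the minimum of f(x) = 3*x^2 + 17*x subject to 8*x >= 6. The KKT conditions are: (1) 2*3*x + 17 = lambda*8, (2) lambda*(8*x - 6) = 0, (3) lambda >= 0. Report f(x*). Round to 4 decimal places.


Step 1: Try lambda = 0 (constraint inactive).
x_unc = -17/(2*3) = -2.8333
Check: 8*-2.8333 = -22.6664 < 6 -- violated!
Step 2: Constraint must be active: 8*x = 6
x* = 6/8 = 0.75
lambda = (2*3*0.75 + 17)/8 = 2.6875
Step 3: Compute optimal value.
f(x*) = 3*0.75^2 + 17*0.75 = 14.4375


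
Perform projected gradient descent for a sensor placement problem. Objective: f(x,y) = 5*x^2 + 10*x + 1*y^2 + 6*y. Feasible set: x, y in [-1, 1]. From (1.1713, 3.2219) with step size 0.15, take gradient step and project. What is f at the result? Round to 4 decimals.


Step 1: Compute gradient at (1.1713, 3.2219).
grad_x = 2*5*1.1713 + 10 = 21.713
grad_y = 2*1*3.2219 + 6 = 12.4438
Step 2: Gradient step.
x_raw = 1.1713 - 0.15*21.713 = -2.0857
y_raw = 3.2219 - 0.15*12.4438 = 1.3553
Step 3: Project onto [-1, 1].
x_proj = clip(-2.0857) = -1.0
y_proj = clip(1.3553) = 1.0
Step 4: Evaluate f.
f(-1.0, 1.0) = 2.0


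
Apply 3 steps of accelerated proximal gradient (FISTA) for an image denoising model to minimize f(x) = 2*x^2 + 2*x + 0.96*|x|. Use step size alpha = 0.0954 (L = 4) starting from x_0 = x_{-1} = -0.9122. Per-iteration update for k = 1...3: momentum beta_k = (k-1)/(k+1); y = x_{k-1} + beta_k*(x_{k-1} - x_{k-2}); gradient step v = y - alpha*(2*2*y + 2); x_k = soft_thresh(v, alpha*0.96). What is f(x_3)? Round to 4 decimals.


FISTA on f(x) = 2*x^2 + 2*x + 0.96*|x|
L = 4, alpha = 0.0954
Iteration 1: beta = 0.0, y = -0.9122 + 0.0*(-0.9122 + 0.9122) = -0.9122
  grad(y) = -1.6488, v = y - alpha*grad = -0.7549
  prox(v) = soft_thresh(-0.7549, 0.0916) = -0.6633
Iteration 2: beta = 0.3333, y = -0.6633 + 0.3333*(-0.6633 + 0.9122) = -0.5804
  grad(y) = -0.3214, v = y - alpha*grad = -0.5497
  prox(v) = soft_thresh(-0.5497, 0.0916) = -0.4581
Iteration 3: beta = 0.5, y = -0.4581 + 0.5*(-0.4581 + 0.6633) = -0.3555
  grad(y) = 0.578, v = y - alpha*grad = -0.4106
  prox(v) = soft_thresh(-0.4106, 0.0916) = -0.3191
f(x_3) = 2*(-0.3191)^2 + 2*(-0.3191) + 0.96*|-0.3191| = -0.1282


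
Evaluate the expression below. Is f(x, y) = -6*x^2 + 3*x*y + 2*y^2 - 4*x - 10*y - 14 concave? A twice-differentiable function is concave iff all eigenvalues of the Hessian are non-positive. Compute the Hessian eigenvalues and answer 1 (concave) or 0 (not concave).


The Hessian of f(x,y) = -6*x^2 + 3*x*y + 2*y^2 - 4*x - 10*y - 14 is:
H = [[-12, 3], [3, 4]]
Trace = -12 + 4 = -8
Determinant = -12*4 - (3)^2 = -57
Discriminant = (-8)^2 - 4*-57 = 292.0
Eigenvalues: lambda_1 = -12.544, lambda_2 = 4.544
The function is not concave.

0


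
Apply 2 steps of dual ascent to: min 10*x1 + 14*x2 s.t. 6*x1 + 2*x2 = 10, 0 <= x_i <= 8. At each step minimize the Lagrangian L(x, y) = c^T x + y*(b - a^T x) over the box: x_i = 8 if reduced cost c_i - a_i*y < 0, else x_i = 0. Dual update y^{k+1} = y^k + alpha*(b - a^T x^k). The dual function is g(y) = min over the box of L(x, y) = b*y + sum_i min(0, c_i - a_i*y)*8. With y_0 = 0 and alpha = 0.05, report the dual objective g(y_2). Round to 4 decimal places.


Dual ascent for LP: min 10*x1 + 14*x2, 6*x1 + 2*x2 = 10, 0 <= x_i <= 8
Step 1: y^k = 0.0, reduced costs: (10.0, 14.0)
  x^k = (0.0, 0.0), subgradient = b - a^T x = 10.0
  y^{k+1} = 0.0 + 0.05*10.0 = 0.5
Step 2: y^k = 0.5, reduced costs: (7.0, 13.0)
  x^k = (0.0, 0.0), subgradient = b - a^T x = 10.0
  y^{k+1} = 0.5 + 0.05*10.0 = 1.0
Dual objective at y_2 = 1.0: reduced costs (4.0, 12.0), box minimizer x = (0.0, 0.0)
g(y_2) = b*y + (c1 - a1*y)*x1 + (c2 - a2*y)*x2 = 10*1.0 + 4.0*0.0 + 12.0*0.0 = 10.0 + 0.0 + 0.0 = 10.0


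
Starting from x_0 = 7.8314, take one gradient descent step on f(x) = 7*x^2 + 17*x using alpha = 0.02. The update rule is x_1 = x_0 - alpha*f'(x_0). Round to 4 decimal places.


We compute the gradient at x_0 and apply the update.
f'(x) = 14*x + 17
f'(7.8314) = 14*7.8314 + 17 = 126.6396
x_1 = 7.8314 - 0.02*126.6396 = 5.2986


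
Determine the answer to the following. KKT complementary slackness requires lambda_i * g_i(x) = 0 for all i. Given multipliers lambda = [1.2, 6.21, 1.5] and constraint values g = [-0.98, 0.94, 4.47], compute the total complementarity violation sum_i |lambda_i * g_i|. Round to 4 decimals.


KKT complementary slackness check:
lambda_1 * g_1 = 1.2 * -0.98 = -1.176
lambda_2 * g_2 = 6.21 * 0.94 = 5.8374
lambda_3 * g_3 = 1.5 * 4.47 = 6.705
Total violation = 1.176 + 5.8374 + 6.705 = 13.7184


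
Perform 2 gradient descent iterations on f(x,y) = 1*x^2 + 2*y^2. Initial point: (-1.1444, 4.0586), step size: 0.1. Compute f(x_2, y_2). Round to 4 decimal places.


Gradient descent on f(x,y) = 1*x^2 + 2*y^2.
Starting point: (-1.1444, 4.0586), alpha = 0.1
Step 1: grad_x = 2*1*-1.1444 = -2.2888, grad_y = 2*2*4.0586 = 16.2344
  x_1 = -1.1444 - 0.1*-2.2888 = -0.9155
  y_1 = 4.0586 - 0.1*16.2344 = 2.4352
Step 2: grad_x = 2*1*-0.9155 = -1.831, grad_y = 2*2*2.4352 = 9.7406
  x_2 = -0.9155 - 0.1*-1.831 = -0.7324
  y_2 = 2.4352 - 0.1*9.7406 = 1.4611
f(-0.7324, 1.4611) = 1*(-0.7324)^2 + 2*1.4611^2 = 4.806


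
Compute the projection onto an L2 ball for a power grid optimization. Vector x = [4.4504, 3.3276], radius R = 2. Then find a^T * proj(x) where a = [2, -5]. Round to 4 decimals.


Step 1: Compute ||x|| (intermediates to 6 decimals).
||x|| = sqrt(4.4504^2 + 3.3276^2) = 5.556886
Step 2: Project.
Since ||x|| > R, scale = R/||x|| = 2/5.556886 = 0.359914, proj(x) = scale * x
proj(x) = [1.601761, 1.19765]
Step 3: Dot product.
a^T * proj(x) = 2*1.601761 - 5*1.19765 = -2.7847


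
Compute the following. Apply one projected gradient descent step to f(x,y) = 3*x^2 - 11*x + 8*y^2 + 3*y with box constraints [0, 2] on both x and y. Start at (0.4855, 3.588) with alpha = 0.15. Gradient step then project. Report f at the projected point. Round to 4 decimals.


Step 1: Compute gradient at (0.4855, 3.588).
grad_x = 2*3*0.4855 - 11 = -8.087
grad_y = 2*8*3.588 + 3 = 60.408
Step 2: Gradient step.
x_raw = 0.4855 - 0.15*-8.087 = 1.6986
y_raw = 3.588 - 0.15*60.408 = -5.4732
Step 3: Project onto [0, 2].
x_proj = clip(1.6986) = 1.6986
y_proj = clip(-5.4732) = 0.0
Step 4: Evaluate f.
f(1.6986, 0.0) = -10.0288


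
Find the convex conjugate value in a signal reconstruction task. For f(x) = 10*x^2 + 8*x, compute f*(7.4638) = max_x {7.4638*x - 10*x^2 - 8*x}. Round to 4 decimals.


f*(y) = sup_x {y*x - a*x^2 - b*x} = sup_x {(y-b)*x - a*x^2}
FOC: (y - b) - 2a*x = 0 => x* = (y - b)/(2a)
x* = (7.4638 - 8)/(2*10) = -0.0268
f*(7.4638) = (y-b)^2/(4a) = (7.4638 - 8)^2/(4*10)
= 0.2875/40 = 0.0072


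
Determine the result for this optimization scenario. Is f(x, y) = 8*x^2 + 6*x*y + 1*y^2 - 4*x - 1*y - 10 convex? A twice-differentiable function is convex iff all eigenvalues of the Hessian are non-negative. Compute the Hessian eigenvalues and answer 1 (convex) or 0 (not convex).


The Hessian of f(x,y) = 8*x^2 + 6*x*y + 1*y^2 - 4*x - 1*y - 10 is:
H = [[16, 6], [6, 2]]
Trace = 16 + 2 = 18
Determinant = 16*2 - (6)^2 = -4
Discriminant = (18)^2 - 4*-4 = 340.0
Eigenvalues: lambda_1 = -0.2195, lambda_2 = 18.2195
The function is not convex.

0


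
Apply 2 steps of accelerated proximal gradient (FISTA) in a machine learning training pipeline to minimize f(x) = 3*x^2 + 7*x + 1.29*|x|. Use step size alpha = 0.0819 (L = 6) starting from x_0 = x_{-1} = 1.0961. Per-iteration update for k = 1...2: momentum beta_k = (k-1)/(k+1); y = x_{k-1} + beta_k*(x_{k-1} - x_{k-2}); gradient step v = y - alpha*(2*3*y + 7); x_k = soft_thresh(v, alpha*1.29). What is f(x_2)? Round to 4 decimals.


FISTA on f(x) = 3*x^2 + 7*x + 1.29*|x|
L = 6, alpha = 0.0819
Iteration 1: beta = 0.0, y = 1.0961 + 0.0*(1.0961 - 1.0961) = 1.0961
  grad(y) = 13.5766, v = y - alpha*grad = -0.0158
  prox(v) = soft_thresh(-0.0158, 0.1057) = 0.0
Iteration 2: beta = 0.3333, y = 0.0 + 0.3333*(0.0 - 1.0961) = -0.3654
  grad(y) = 4.8078, v = y - alpha*grad = -0.7591
  prox(v) = soft_thresh(-0.7591, 0.1057) = -0.6535
f(x_2) = 3*(-0.6535)^2 + 7*(-0.6535) + 1.29*|-0.6535| = -2.4503


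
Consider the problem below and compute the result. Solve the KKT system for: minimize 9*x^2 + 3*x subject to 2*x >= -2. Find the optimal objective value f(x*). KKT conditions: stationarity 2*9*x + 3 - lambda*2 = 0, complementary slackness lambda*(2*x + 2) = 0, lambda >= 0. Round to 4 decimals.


Step 1: Try lambda = 0 (constraint inactive).
Stationarity: 2*9*x + 3 = 0
x* = -3/(2*9) = -1/6 = -0.1667 (rounded; the exact value -1/6 is used below)
Check constraint: 2*-0.1667 = -0.3334 >= -2 -- satisfied.
Step 2: Compute optimal value.
f(x*) = 9*(-1/6)^2 + 3*(-1/6) = -0.25


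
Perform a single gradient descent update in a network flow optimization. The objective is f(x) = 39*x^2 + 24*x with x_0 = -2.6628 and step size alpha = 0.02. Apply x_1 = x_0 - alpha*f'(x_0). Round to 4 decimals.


We compute the gradient at x_0 and apply the update.
f'(x) = 78*x + 24
f'(-2.6628) = 78*-2.6628 + 24 = -183.6984
x_1 = -2.6628 - 0.02*-183.6984 = 1.0112


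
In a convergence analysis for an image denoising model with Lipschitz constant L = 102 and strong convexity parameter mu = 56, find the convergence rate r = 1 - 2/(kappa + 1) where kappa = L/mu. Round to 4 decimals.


Step 1: Compute the condition number.
kappa = L/mu = 102/56 = 1.8214
Step 2: Compute the convergence rate.
r = 1 - 2/(kappa + 1) = 1 - 2*mu/(L + mu) = (L - mu)/(L + mu) = 46/158 = 0.2911


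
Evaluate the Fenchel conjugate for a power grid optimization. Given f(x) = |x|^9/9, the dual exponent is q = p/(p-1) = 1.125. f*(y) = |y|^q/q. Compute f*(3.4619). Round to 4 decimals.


The conjugate exponent q satisfies 1/p + 1/q = 1.
p = 9, so q = 9/(9 - 1) = 1.125
|y|^q = 3.4619^1.125 = 4.0432
f*(3.4619) = 4.0432 / 1.125 = 3.594


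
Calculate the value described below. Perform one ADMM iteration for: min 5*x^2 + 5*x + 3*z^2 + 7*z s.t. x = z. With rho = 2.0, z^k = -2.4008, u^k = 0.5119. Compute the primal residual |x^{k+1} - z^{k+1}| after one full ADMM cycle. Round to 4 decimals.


ADMM iteration with rho = 2.0, z^k = -2.4008, u^k = 0.5119
Step 1: x-update.
Minimize 5*x^2 + 5*x + (2.0/2)*(x + 2.4008 + 0.5119)^2
FOC: (2*5 + 2.0)*x = -5 + 2.0*(-2.4008 - 0.5119)
x^{k+1} = -0.9021
Step 2: z-update.
Minimize 3*z^2 + 7*z + (2.0/2)*(-0.9021 - z + 0.5119)^2
FOC: (2*3 + 2.0)*z = -7 + 2.0*(-0.9021 + 0.5119)
z^{k+1} = -0.9726
Step 3: u-update.
u^{k+1} = 0.5119 - 0.9021 + 0.9726 = 0.5823
Step 4: Primal residual = |-0.9021 + 0.9726| = 0.0704
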